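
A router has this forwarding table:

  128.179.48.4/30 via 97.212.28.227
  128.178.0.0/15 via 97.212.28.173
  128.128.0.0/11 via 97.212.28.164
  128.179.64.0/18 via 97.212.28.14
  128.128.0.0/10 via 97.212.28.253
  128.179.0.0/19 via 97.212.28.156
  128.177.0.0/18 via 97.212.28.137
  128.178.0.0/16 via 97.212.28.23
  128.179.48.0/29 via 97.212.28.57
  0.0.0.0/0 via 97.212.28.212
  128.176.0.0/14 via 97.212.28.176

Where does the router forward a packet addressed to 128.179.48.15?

Routes whose prefix contains 128.179.48.15:
  0.0.0.0/0 (default, matches everything) -> 97.212.28.212
  128.128.0.0/10 (128.128.0.0 - 128.191.255.255) -> 97.212.28.253
  128.176.0.0/14 (128.176.0.0 - 128.179.255.255) -> 97.212.28.176
  128.178.0.0/15 (128.178.0.0 - 128.179.255.255) -> 97.212.28.173
More-specific entries that do NOT match:
  128.179.48.4/30 (128.179.48.4 - 128.179.48.7) does not contain 128.179.48.15
  128.179.48.0/29 (128.179.48.0 - 128.179.48.7) does not contain 128.179.48.15
  128.179.0.0/19 (128.179.0.0 - 128.179.31.255) does not contain 128.179.48.15
  128.179.64.0/18 (128.179.64.0 - 128.179.127.255) does not contain 128.179.48.15
  128.177.0.0/18 (128.177.0.0 - 128.177.63.255) does not contain 128.179.48.15
  128.178.0.0/16 (128.178.0.0 - 128.178.255.255) does not contain 128.179.48.15
Longest matching prefix is /15 -> next hop 97.212.28.173.

97.212.28.173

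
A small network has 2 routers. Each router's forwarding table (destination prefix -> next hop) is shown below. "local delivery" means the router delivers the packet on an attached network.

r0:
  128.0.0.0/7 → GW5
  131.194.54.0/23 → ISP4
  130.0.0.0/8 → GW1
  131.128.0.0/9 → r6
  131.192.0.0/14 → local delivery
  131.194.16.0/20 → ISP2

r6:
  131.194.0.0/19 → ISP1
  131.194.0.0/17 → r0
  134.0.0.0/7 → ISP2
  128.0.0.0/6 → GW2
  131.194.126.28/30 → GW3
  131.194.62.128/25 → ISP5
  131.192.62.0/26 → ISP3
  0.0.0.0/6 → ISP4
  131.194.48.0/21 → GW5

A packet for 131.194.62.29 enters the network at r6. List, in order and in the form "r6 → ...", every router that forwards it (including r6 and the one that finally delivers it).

At r6: longest match for 131.194.62.29 is 131.194.0.0/17 -> r0
At r0: longest match for 131.194.62.29 is 131.192.0.0/14 -> local delivery

r6 → r0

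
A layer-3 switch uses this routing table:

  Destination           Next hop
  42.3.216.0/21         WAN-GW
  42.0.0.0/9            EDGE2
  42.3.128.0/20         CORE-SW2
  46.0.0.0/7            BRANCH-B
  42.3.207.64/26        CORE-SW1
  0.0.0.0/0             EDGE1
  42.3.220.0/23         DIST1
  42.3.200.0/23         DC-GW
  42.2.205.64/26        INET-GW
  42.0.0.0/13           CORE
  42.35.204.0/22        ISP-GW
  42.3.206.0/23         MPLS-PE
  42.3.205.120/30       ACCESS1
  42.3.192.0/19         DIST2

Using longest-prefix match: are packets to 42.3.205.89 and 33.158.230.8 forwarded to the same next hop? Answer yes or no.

no

42.3.205.89: longest match 42.3.192.0/19 -> DIST2
33.158.230.8: longest match 0.0.0.0/0 -> EDGE1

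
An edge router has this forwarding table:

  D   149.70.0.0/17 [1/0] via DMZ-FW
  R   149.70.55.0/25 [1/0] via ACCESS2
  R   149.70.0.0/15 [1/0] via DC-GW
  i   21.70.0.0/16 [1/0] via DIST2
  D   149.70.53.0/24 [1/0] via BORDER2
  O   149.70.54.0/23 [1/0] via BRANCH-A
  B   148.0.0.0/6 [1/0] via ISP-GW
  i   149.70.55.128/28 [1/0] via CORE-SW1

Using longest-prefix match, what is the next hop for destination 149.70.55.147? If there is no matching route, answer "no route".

BRANCH-A

Routes whose prefix contains 149.70.55.147:
  148.0.0.0/6 (148.0.0.0 - 151.255.255.255) -> ISP-GW
  149.70.0.0/15 (149.70.0.0 - 149.71.255.255) -> DC-GW
  149.70.0.0/17 (149.70.0.0 - 149.70.127.255) -> DMZ-FW
  149.70.54.0/23 (149.70.54.0 - 149.70.55.255) -> BRANCH-A
More-specific entries that do NOT match:
  149.70.55.128/28 (149.70.55.128 - 149.70.55.143) does not contain 149.70.55.147
  149.70.55.0/25 (149.70.55.0 - 149.70.55.127) does not contain 149.70.55.147
  149.70.53.0/24 (149.70.53.0 - 149.70.53.255) does not contain 149.70.55.147
Longest matching prefix is /23 -> next hop BRANCH-A.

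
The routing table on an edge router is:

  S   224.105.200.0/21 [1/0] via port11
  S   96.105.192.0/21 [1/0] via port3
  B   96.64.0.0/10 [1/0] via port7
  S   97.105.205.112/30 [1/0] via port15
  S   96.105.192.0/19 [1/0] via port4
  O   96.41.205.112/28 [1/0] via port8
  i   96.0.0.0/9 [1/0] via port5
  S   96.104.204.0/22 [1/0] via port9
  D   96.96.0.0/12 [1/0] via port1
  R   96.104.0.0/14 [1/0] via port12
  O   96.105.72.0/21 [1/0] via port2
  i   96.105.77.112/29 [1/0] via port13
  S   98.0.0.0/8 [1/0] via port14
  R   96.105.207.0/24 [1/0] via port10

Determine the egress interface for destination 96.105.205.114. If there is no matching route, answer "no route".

port4

Routes whose prefix contains 96.105.205.114:
  96.0.0.0/9 (96.0.0.0 - 96.127.255.255) -> port5
  96.64.0.0/10 (96.64.0.0 - 96.127.255.255) -> port7
  96.96.0.0/12 (96.96.0.0 - 96.111.255.255) -> port1
  96.104.0.0/14 (96.104.0.0 - 96.107.255.255) -> port12
  96.105.192.0/19 (96.105.192.0 - 96.105.223.255) -> port4
More-specific entries that do NOT match:
  97.105.205.112/30 (97.105.205.112 - 97.105.205.115) does not contain 96.105.205.114
  96.105.77.112/29 (96.105.77.112 - 96.105.77.119) does not contain 96.105.205.114
  96.41.205.112/28 (96.41.205.112 - 96.41.205.127) does not contain 96.105.205.114
  96.105.207.0/24 (96.105.207.0 - 96.105.207.255) does not contain 96.105.205.114
  96.104.204.0/22 (96.104.204.0 - 96.104.207.255) does not contain 96.105.205.114
  224.105.200.0/21 (224.105.200.0 - 224.105.207.255) does not contain 96.105.205.114
  96.105.192.0/21 (96.105.192.0 - 96.105.199.255) does not contain 96.105.205.114
  96.105.72.0/21 (96.105.72.0 - 96.105.79.255) does not contain 96.105.205.114
Longest matching prefix is /19 -> interface port4.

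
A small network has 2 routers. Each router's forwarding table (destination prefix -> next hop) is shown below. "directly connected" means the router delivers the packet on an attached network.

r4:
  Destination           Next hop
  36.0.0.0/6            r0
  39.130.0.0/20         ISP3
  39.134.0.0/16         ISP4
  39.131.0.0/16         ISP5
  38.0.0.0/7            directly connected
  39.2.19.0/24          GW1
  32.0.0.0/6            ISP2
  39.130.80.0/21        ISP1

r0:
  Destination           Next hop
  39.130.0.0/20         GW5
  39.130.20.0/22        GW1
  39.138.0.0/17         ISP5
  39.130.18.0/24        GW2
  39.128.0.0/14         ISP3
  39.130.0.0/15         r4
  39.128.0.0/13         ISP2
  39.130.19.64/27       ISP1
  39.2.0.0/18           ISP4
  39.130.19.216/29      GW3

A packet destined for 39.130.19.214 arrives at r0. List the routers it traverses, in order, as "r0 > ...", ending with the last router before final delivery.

At r0: longest match for 39.130.19.214 is 39.130.0.0/15 -> r4
At r4: longest match for 39.130.19.214 is 38.0.0.0/7 -> directly connected

r0 > r4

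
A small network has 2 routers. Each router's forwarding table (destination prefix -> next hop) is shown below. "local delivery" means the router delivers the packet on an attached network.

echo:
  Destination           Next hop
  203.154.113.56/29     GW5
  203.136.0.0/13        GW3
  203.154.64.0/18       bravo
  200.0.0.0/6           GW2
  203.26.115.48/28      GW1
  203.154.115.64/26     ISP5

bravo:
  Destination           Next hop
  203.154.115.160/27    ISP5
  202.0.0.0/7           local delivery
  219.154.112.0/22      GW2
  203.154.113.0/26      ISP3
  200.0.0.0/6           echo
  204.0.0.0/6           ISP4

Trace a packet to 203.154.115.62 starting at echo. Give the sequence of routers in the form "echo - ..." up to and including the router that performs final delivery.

At echo: longest match for 203.154.115.62 is 203.154.64.0/18 -> bravo
At bravo: longest match for 203.154.115.62 is 202.0.0.0/7 -> local delivery

echo - bravo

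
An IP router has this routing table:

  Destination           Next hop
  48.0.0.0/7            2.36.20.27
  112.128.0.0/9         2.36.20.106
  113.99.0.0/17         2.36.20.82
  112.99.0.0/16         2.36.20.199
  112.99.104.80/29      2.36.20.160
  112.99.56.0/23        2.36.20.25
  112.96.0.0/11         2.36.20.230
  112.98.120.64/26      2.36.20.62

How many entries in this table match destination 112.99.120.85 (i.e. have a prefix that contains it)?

2

Prefixes containing 112.99.120.85:
  112.96.0.0/11 (112.96.0.0 - 112.127.255.255)
  112.99.0.0/16 (112.99.0.0 - 112.99.255.255)
Total matching entries: 2.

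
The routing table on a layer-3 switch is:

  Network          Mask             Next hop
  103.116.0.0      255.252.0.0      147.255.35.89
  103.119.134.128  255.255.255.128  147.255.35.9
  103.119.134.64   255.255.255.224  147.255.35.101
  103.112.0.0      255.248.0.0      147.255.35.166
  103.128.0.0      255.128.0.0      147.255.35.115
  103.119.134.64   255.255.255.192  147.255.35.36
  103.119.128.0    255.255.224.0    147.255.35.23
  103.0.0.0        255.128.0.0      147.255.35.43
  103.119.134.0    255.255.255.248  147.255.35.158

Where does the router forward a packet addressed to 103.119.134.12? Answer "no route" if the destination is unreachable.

Routes whose prefix contains 103.119.134.12:
  103.0.0.0/9 (103.0.0.0 - 103.127.255.255) -> 147.255.35.43
  103.112.0.0/13 (103.112.0.0 - 103.119.255.255) -> 147.255.35.166
  103.116.0.0/14 (103.116.0.0 - 103.119.255.255) -> 147.255.35.89
  103.119.128.0/19 (103.119.128.0 - 103.119.159.255) -> 147.255.35.23
More-specific entries that do NOT match:
  103.119.134.0/29 (103.119.134.0 - 103.119.134.7) does not contain 103.119.134.12
  103.119.134.64/27 (103.119.134.64 - 103.119.134.95) does not contain 103.119.134.12
  103.119.134.64/26 (103.119.134.64 - 103.119.134.127) does not contain 103.119.134.12
  103.119.134.128/25 (103.119.134.128 - 103.119.134.255) does not contain 103.119.134.12
Longest matching prefix is /19 -> next hop 147.255.35.23.

147.255.35.23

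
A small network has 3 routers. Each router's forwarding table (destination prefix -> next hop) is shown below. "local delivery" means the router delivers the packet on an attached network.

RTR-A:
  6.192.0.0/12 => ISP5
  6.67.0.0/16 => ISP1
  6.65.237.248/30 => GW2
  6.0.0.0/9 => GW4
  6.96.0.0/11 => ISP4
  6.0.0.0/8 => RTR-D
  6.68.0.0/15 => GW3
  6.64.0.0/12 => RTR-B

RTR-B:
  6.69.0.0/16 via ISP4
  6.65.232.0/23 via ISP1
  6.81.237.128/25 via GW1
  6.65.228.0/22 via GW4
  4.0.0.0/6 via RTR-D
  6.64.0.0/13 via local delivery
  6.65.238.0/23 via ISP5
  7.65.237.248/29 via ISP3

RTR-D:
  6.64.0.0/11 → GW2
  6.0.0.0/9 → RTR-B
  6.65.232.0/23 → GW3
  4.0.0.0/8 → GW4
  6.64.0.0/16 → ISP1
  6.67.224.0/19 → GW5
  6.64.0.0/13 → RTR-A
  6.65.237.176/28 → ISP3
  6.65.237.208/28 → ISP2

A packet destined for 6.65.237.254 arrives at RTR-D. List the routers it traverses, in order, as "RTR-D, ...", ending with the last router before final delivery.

At RTR-D: longest match for 6.65.237.254 is 6.64.0.0/13 -> RTR-A
At RTR-A: longest match for 6.65.237.254 is 6.64.0.0/12 -> RTR-B
At RTR-B: longest match for 6.65.237.254 is 6.64.0.0/13 -> local delivery

RTR-D, RTR-A, RTR-B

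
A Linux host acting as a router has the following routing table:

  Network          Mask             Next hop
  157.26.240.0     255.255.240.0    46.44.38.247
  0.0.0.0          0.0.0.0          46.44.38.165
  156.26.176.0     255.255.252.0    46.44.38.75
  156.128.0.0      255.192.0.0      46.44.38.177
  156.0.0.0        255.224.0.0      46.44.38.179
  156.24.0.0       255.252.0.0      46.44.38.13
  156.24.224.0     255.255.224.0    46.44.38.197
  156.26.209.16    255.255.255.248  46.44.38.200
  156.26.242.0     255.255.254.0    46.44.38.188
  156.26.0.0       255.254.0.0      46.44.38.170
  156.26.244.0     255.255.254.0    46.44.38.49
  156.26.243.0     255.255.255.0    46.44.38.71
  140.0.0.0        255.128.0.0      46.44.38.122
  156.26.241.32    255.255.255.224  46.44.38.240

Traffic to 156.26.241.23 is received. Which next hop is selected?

Routes whose prefix contains 156.26.241.23:
  0.0.0.0/0 (default, matches everything) -> 46.44.38.165
  156.0.0.0/11 (156.0.0.0 - 156.31.255.255) -> 46.44.38.179
  156.24.0.0/14 (156.24.0.0 - 156.27.255.255) -> 46.44.38.13
  156.26.0.0/15 (156.26.0.0 - 156.27.255.255) -> 46.44.38.170
More-specific entries that do NOT match:
  156.26.209.16/29 (156.26.209.16 - 156.26.209.23) does not contain 156.26.241.23
  156.26.241.32/27 (156.26.241.32 - 156.26.241.63) does not contain 156.26.241.23
  156.26.243.0/24 (156.26.243.0 - 156.26.243.255) does not contain 156.26.241.23
  156.26.242.0/23 (156.26.242.0 - 156.26.243.255) does not contain 156.26.241.23
  156.26.244.0/23 (156.26.244.0 - 156.26.245.255) does not contain 156.26.241.23
  156.26.176.0/22 (156.26.176.0 - 156.26.179.255) does not contain 156.26.241.23
  157.26.240.0/20 (157.26.240.0 - 157.26.255.255) does not contain 156.26.241.23
  156.24.224.0/19 (156.24.224.0 - 156.24.255.255) does not contain 156.26.241.23
Longest matching prefix is /15 -> next hop 46.44.38.170.

46.44.38.170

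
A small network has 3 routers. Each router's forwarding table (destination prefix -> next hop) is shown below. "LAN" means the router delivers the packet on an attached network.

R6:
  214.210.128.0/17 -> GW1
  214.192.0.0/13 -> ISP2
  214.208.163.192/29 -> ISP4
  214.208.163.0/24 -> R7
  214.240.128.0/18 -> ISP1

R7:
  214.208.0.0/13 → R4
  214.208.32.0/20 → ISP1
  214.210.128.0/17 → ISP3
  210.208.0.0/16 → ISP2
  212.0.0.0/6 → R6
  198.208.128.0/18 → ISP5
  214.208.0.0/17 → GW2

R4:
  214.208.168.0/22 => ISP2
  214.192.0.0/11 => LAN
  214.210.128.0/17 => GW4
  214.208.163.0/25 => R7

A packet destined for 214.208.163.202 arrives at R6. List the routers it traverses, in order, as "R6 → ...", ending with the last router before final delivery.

At R6: longest match for 214.208.163.202 is 214.208.163.0/24 -> R7
At R7: longest match for 214.208.163.202 is 214.208.0.0/13 -> R4
At R4: longest match for 214.208.163.202 is 214.192.0.0/11 -> LAN

R6 → R7 → R4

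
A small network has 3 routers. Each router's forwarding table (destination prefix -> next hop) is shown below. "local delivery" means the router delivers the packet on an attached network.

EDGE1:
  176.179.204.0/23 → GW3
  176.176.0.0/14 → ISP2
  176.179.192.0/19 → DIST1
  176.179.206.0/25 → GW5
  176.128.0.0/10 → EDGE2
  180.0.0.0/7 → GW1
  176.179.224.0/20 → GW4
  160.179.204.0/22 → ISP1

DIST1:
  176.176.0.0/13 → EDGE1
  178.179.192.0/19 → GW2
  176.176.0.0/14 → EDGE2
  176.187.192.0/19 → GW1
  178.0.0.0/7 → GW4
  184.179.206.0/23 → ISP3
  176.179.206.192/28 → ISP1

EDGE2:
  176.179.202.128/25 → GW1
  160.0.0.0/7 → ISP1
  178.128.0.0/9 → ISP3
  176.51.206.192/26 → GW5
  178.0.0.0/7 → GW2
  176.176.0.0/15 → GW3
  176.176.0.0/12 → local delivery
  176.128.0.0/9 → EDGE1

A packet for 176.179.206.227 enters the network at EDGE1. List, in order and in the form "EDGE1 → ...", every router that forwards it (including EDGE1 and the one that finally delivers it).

EDGE1 → DIST1 → EDGE2

At EDGE1: longest match for 176.179.206.227 is 176.179.192.0/19 -> DIST1
At DIST1: longest match for 176.179.206.227 is 176.176.0.0/14 -> EDGE2
At EDGE2: longest match for 176.179.206.227 is 176.176.0.0/12 -> local delivery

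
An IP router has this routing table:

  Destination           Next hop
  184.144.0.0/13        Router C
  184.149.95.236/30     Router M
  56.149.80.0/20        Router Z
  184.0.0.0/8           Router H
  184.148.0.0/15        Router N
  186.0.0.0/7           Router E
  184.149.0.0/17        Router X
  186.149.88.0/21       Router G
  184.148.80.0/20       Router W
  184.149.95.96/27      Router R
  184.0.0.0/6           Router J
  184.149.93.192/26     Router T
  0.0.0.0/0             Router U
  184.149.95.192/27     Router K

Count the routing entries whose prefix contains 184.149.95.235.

Prefixes containing 184.149.95.235:
  0.0.0.0/0 (default, matches everything)
  184.0.0.0/6 (184.0.0.0 - 187.255.255.255)
  184.0.0.0/8 (184.0.0.0 - 184.255.255.255)
  184.144.0.0/13 (184.144.0.0 - 184.151.255.255)
  184.148.0.0/15 (184.148.0.0 - 184.149.255.255)
  184.149.0.0/17 (184.149.0.0 - 184.149.127.255)
Total matching entries: 6.

6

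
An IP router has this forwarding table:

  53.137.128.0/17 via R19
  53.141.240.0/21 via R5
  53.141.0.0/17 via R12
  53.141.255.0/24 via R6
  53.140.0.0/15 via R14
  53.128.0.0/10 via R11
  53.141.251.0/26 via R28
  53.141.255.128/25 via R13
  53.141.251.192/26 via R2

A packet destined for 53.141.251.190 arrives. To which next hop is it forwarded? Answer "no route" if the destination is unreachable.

R14

Routes whose prefix contains 53.141.251.190:
  53.128.0.0/10 (53.128.0.0 - 53.191.255.255) -> R11
  53.140.0.0/15 (53.140.0.0 - 53.141.255.255) -> R14
More-specific entries that do NOT match:
  53.141.251.0/26 (53.141.251.0 - 53.141.251.63) does not contain 53.141.251.190
  53.141.251.192/26 (53.141.251.192 - 53.141.251.255) does not contain 53.141.251.190
  53.141.255.128/25 (53.141.255.128 - 53.141.255.255) does not contain 53.141.251.190
  53.141.255.0/24 (53.141.255.0 - 53.141.255.255) does not contain 53.141.251.190
  53.141.240.0/21 (53.141.240.0 - 53.141.247.255) does not contain 53.141.251.190
  53.137.128.0/17 (53.137.128.0 - 53.137.255.255) does not contain 53.141.251.190
  53.141.0.0/17 (53.141.0.0 - 53.141.127.255) does not contain 53.141.251.190
Longest matching prefix is /15 -> next hop R14.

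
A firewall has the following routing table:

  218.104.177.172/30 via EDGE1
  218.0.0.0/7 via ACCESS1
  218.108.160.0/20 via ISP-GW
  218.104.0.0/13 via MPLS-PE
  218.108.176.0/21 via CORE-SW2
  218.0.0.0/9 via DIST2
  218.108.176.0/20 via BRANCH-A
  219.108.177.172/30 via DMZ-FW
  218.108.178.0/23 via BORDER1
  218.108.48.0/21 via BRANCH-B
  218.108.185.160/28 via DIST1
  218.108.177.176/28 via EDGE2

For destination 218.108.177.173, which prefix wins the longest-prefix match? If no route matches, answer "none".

218.108.176.0/21

Entries matching 218.108.177.173:
  218.0.0.0/7 (218.0.0.0 - 219.255.255.255)
  218.0.0.0/9 (218.0.0.0 - 218.127.255.255)
  218.104.0.0/13 (218.104.0.0 - 218.111.255.255)
  218.108.176.0/20 (218.108.176.0 - 218.108.191.255)
  218.108.176.0/21 (218.108.176.0 - 218.108.183.255)
Most specific is 218.108.176.0/21.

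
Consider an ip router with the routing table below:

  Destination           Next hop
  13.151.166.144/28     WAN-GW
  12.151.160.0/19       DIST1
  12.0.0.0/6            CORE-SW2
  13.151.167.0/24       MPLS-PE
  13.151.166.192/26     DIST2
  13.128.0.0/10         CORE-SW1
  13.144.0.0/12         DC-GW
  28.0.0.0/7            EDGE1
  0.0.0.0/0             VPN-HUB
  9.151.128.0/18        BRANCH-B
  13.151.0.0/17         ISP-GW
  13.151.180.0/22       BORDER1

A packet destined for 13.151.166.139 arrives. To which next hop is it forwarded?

Routes whose prefix contains 13.151.166.139:
  0.0.0.0/0 (default, matches everything) -> VPN-HUB
  12.0.0.0/6 (12.0.0.0 - 15.255.255.255) -> CORE-SW2
  13.128.0.0/10 (13.128.0.0 - 13.191.255.255) -> CORE-SW1
  13.144.0.0/12 (13.144.0.0 - 13.159.255.255) -> DC-GW
More-specific entries that do NOT match:
  13.151.166.144/28 (13.151.166.144 - 13.151.166.159) does not contain 13.151.166.139
  13.151.166.192/26 (13.151.166.192 - 13.151.166.255) does not contain 13.151.166.139
  13.151.167.0/24 (13.151.167.0 - 13.151.167.255) does not contain 13.151.166.139
  13.151.180.0/22 (13.151.180.0 - 13.151.183.255) does not contain 13.151.166.139
  12.151.160.0/19 (12.151.160.0 - 12.151.191.255) does not contain 13.151.166.139
  9.151.128.0/18 (9.151.128.0 - 9.151.191.255) does not contain 13.151.166.139
  13.151.0.0/17 (13.151.0.0 - 13.151.127.255) does not contain 13.151.166.139
Longest matching prefix is /12 -> next hop DC-GW.

DC-GW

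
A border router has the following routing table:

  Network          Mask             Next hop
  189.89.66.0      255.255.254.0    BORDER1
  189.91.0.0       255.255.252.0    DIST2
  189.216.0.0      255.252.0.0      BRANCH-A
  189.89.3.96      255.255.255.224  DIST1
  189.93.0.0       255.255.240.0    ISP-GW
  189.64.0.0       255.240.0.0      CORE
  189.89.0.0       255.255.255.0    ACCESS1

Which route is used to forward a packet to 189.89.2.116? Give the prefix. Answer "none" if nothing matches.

none

189.89.2.116 is outside every listed prefix and there is no default route.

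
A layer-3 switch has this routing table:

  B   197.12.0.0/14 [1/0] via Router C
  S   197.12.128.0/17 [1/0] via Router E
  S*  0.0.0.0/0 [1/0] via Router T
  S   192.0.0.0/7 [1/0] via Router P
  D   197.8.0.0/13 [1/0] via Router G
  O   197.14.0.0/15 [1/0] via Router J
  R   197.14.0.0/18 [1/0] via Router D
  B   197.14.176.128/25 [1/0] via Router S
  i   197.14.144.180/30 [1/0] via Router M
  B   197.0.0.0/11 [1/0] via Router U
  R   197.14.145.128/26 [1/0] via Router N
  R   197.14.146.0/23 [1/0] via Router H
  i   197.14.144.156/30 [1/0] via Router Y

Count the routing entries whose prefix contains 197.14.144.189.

Prefixes containing 197.14.144.189:
  0.0.0.0/0 (default, matches everything)
  197.0.0.0/11 (197.0.0.0 - 197.31.255.255)
  197.8.0.0/13 (197.8.0.0 - 197.15.255.255)
  197.12.0.0/14 (197.12.0.0 - 197.15.255.255)
  197.14.0.0/15 (197.14.0.0 - 197.15.255.255)
Total matching entries: 5.

5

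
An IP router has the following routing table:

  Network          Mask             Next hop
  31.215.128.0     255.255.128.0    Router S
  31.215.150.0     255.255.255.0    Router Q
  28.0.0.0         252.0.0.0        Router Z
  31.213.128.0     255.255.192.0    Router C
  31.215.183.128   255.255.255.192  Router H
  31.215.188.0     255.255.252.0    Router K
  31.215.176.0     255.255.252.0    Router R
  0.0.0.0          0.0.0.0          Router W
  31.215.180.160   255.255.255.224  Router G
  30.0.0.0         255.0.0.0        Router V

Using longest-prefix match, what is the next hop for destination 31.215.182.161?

Routes whose prefix contains 31.215.182.161:
  0.0.0.0/0 (default, matches everything) -> Router W
  28.0.0.0/6 (28.0.0.0 - 31.255.255.255) -> Router Z
  31.215.128.0/17 (31.215.128.0 - 31.215.255.255) -> Router S
More-specific entries that do NOT match:
  31.215.180.160/27 (31.215.180.160 - 31.215.180.191) does not contain 31.215.182.161
  31.215.183.128/26 (31.215.183.128 - 31.215.183.191) does not contain 31.215.182.161
  31.215.150.0/24 (31.215.150.0 - 31.215.150.255) does not contain 31.215.182.161
  31.215.188.0/22 (31.215.188.0 - 31.215.191.255) does not contain 31.215.182.161
  31.215.176.0/22 (31.215.176.0 - 31.215.179.255) does not contain 31.215.182.161
  31.213.128.0/18 (31.213.128.0 - 31.213.191.255) does not contain 31.215.182.161
Longest matching prefix is /17 -> next hop Router S.

Router S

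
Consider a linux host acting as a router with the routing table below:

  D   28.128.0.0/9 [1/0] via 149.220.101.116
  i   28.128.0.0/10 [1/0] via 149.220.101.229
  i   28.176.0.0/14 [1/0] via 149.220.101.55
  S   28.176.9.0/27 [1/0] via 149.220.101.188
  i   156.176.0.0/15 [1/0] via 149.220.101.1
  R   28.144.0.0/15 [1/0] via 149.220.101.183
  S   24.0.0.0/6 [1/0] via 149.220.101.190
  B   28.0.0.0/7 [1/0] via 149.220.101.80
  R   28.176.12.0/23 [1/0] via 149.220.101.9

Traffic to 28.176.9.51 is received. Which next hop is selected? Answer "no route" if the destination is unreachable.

Routes whose prefix contains 28.176.9.51:
  28.0.0.0/7 (28.0.0.0 - 29.255.255.255) -> 149.220.101.80
  28.128.0.0/9 (28.128.0.0 - 28.255.255.255) -> 149.220.101.116
  28.128.0.0/10 (28.128.0.0 - 28.191.255.255) -> 149.220.101.229
  28.176.0.0/14 (28.176.0.0 - 28.179.255.255) -> 149.220.101.55
More-specific entries that do NOT match:
  28.176.9.0/27 (28.176.9.0 - 28.176.9.31) does not contain 28.176.9.51
  28.176.12.0/23 (28.176.12.0 - 28.176.13.255) does not contain 28.176.9.51
  156.176.0.0/15 (156.176.0.0 - 156.177.255.255) does not contain 28.176.9.51
  28.144.0.0/15 (28.144.0.0 - 28.145.255.255) does not contain 28.176.9.51
Longest matching prefix is /14 -> next hop 149.220.101.55.

149.220.101.55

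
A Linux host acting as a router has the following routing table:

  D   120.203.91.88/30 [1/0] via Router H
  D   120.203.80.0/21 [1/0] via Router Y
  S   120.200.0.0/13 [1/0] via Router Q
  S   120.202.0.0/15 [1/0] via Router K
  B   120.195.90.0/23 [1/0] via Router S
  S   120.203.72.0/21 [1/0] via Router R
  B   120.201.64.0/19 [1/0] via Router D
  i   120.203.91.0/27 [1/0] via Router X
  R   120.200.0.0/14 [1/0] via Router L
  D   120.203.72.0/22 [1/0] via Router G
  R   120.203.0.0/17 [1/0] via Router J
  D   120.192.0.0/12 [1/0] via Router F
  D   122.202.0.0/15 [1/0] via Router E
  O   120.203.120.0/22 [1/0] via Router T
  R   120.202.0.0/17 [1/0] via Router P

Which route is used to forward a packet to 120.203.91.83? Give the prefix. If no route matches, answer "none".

120.203.0.0/17

Entries matching 120.203.91.83:
  120.192.0.0/12 (120.192.0.0 - 120.207.255.255)
  120.200.0.0/13 (120.200.0.0 - 120.207.255.255)
  120.200.0.0/14 (120.200.0.0 - 120.203.255.255)
  120.202.0.0/15 (120.202.0.0 - 120.203.255.255)
  120.203.0.0/17 (120.203.0.0 - 120.203.127.255)
Most specific is 120.203.0.0/17.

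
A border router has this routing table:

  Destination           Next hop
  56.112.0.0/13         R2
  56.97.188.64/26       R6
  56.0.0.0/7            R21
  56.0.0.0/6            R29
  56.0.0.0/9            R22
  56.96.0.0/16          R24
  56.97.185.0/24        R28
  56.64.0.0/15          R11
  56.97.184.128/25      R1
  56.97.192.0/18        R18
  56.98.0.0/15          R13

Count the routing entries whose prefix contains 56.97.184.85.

3

Prefixes containing 56.97.184.85:
  56.0.0.0/6 (56.0.0.0 - 59.255.255.255)
  56.0.0.0/7 (56.0.0.0 - 57.255.255.255)
  56.0.0.0/9 (56.0.0.0 - 56.127.255.255)
Total matching entries: 3.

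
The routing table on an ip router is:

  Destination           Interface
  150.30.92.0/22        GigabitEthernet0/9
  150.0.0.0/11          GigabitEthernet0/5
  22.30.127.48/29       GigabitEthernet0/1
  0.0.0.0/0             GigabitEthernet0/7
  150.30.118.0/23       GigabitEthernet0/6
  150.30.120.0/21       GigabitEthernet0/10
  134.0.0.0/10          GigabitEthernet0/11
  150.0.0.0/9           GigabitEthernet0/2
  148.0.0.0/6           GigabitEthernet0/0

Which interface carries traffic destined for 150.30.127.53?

GigabitEthernet0/10

Routes whose prefix contains 150.30.127.53:
  0.0.0.0/0 (default, matches everything) -> GigabitEthernet0/7
  148.0.0.0/6 (148.0.0.0 - 151.255.255.255) -> GigabitEthernet0/0
  150.0.0.0/9 (150.0.0.0 - 150.127.255.255) -> GigabitEthernet0/2
  150.0.0.0/11 (150.0.0.0 - 150.31.255.255) -> GigabitEthernet0/5
  150.30.120.0/21 (150.30.120.0 - 150.30.127.255) -> GigabitEthernet0/10
More-specific entries that do NOT match:
  22.30.127.48/29 (22.30.127.48 - 22.30.127.55) does not contain 150.30.127.53
  150.30.118.0/23 (150.30.118.0 - 150.30.119.255) does not contain 150.30.127.53
  150.30.92.0/22 (150.30.92.0 - 150.30.95.255) does not contain 150.30.127.53
Longest matching prefix is /21 -> interface GigabitEthernet0/10.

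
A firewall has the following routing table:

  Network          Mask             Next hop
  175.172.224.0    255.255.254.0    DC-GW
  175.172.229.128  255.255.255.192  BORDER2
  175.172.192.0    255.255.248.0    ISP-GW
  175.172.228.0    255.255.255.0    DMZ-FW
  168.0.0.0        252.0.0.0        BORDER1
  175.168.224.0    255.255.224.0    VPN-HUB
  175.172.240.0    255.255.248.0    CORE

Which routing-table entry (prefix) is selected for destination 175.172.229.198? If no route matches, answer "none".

175.172.229.198 is outside every listed prefix and there is no default route.

none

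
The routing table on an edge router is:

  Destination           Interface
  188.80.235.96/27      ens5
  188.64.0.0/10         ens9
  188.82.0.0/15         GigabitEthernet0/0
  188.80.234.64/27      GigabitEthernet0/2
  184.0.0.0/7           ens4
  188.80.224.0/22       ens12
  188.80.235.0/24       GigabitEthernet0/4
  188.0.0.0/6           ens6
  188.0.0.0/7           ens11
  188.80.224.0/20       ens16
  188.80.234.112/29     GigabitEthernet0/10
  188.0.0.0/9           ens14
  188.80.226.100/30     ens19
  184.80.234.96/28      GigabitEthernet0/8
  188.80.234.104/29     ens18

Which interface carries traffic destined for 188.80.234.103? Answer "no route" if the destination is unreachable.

Routes whose prefix contains 188.80.234.103:
  188.0.0.0/6 (188.0.0.0 - 191.255.255.255) -> ens6
  188.0.0.0/7 (188.0.0.0 - 189.255.255.255) -> ens11
  188.0.0.0/9 (188.0.0.0 - 188.127.255.255) -> ens14
  188.64.0.0/10 (188.64.0.0 - 188.127.255.255) -> ens9
  188.80.224.0/20 (188.80.224.0 - 188.80.239.255) -> ens16
More-specific entries that do NOT match:
  188.80.226.100/30 (188.80.226.100 - 188.80.226.103) does not contain 188.80.234.103
  188.80.234.112/29 (188.80.234.112 - 188.80.234.119) does not contain 188.80.234.103
  188.80.234.104/29 (188.80.234.104 - 188.80.234.111) does not contain 188.80.234.103
  184.80.234.96/28 (184.80.234.96 - 184.80.234.111) does not contain 188.80.234.103
  188.80.235.96/27 (188.80.235.96 - 188.80.235.127) does not contain 188.80.234.103
  188.80.234.64/27 (188.80.234.64 - 188.80.234.95) does not contain 188.80.234.103
  188.80.235.0/24 (188.80.235.0 - 188.80.235.255) does not contain 188.80.234.103
  188.80.224.0/22 (188.80.224.0 - 188.80.227.255) does not contain 188.80.234.103
Longest matching prefix is /20 -> interface ens16.

ens16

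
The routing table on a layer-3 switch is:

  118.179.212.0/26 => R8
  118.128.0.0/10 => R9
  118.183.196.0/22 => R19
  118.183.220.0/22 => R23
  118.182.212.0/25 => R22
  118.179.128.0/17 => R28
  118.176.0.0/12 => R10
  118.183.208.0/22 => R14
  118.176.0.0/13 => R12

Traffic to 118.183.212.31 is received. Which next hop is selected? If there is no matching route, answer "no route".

Routes whose prefix contains 118.183.212.31:
  118.128.0.0/10 (118.128.0.0 - 118.191.255.255) -> R9
  118.176.0.0/12 (118.176.0.0 - 118.191.255.255) -> R10
  118.176.0.0/13 (118.176.0.0 - 118.183.255.255) -> R12
More-specific entries that do NOT match:
  118.179.212.0/26 (118.179.212.0 - 118.179.212.63) does not contain 118.183.212.31
  118.182.212.0/25 (118.182.212.0 - 118.182.212.127) does not contain 118.183.212.31
  118.183.196.0/22 (118.183.196.0 - 118.183.199.255) does not contain 118.183.212.31
  118.183.220.0/22 (118.183.220.0 - 118.183.223.255) does not contain 118.183.212.31
  118.183.208.0/22 (118.183.208.0 - 118.183.211.255) does not contain 118.183.212.31
  118.179.128.0/17 (118.179.128.0 - 118.179.255.255) does not contain 118.183.212.31
Longest matching prefix is /13 -> next hop R12.

R12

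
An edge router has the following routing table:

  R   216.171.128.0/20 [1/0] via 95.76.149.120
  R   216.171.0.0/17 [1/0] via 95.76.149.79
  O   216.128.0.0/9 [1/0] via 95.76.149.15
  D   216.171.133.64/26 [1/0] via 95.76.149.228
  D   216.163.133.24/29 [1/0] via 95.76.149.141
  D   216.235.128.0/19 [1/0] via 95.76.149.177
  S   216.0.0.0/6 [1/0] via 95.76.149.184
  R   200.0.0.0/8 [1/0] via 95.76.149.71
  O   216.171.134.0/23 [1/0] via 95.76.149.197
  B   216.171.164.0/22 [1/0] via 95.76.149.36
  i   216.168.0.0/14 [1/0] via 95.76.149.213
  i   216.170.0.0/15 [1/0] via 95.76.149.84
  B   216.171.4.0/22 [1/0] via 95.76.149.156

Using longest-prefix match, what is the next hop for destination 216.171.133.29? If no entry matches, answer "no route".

95.76.149.120

Routes whose prefix contains 216.171.133.29:
  216.0.0.0/6 (216.0.0.0 - 219.255.255.255) -> 95.76.149.184
  216.128.0.0/9 (216.128.0.0 - 216.255.255.255) -> 95.76.149.15
  216.168.0.0/14 (216.168.0.0 - 216.171.255.255) -> 95.76.149.213
  216.170.0.0/15 (216.170.0.0 - 216.171.255.255) -> 95.76.149.84
  216.171.128.0/20 (216.171.128.0 - 216.171.143.255) -> 95.76.149.120
More-specific entries that do NOT match:
  216.163.133.24/29 (216.163.133.24 - 216.163.133.31) does not contain 216.171.133.29
  216.171.133.64/26 (216.171.133.64 - 216.171.133.127) does not contain 216.171.133.29
  216.171.134.0/23 (216.171.134.0 - 216.171.135.255) does not contain 216.171.133.29
  216.171.164.0/22 (216.171.164.0 - 216.171.167.255) does not contain 216.171.133.29
  216.171.4.0/22 (216.171.4.0 - 216.171.7.255) does not contain 216.171.133.29
Longest matching prefix is /20 -> next hop 95.76.149.120.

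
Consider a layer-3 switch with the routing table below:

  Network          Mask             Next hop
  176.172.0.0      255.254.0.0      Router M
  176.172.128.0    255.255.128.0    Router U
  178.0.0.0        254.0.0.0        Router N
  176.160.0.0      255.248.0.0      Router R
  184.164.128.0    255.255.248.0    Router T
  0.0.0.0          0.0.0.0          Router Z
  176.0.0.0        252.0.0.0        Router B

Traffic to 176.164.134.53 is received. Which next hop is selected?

Router R

Routes whose prefix contains 176.164.134.53:
  0.0.0.0/0 (default, matches everything) -> Router Z
  176.0.0.0/6 (176.0.0.0 - 179.255.255.255) -> Router B
  176.160.0.0/13 (176.160.0.0 - 176.167.255.255) -> Router R
More-specific entries that do NOT match:
  184.164.128.0/21 (184.164.128.0 - 184.164.135.255) does not contain 176.164.134.53
  176.172.128.0/17 (176.172.128.0 - 176.172.255.255) does not contain 176.164.134.53
  176.172.0.0/15 (176.172.0.0 - 176.173.255.255) does not contain 176.164.134.53
Longest matching prefix is /13 -> next hop Router R.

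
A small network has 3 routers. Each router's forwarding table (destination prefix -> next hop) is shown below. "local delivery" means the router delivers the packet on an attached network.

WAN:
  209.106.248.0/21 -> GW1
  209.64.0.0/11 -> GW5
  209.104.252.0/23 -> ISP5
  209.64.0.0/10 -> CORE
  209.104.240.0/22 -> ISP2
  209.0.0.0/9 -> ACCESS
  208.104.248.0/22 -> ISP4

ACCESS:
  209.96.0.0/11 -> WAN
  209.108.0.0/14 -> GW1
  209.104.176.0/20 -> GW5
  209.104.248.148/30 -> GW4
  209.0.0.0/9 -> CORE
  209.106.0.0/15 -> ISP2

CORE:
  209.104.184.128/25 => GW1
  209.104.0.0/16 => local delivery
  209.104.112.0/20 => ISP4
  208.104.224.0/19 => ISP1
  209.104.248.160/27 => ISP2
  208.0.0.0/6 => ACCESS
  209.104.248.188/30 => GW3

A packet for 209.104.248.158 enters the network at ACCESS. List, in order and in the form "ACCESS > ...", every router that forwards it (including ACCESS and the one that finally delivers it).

ACCESS > WAN > CORE

At ACCESS: longest match for 209.104.248.158 is 209.96.0.0/11 -> WAN
At WAN: longest match for 209.104.248.158 is 209.64.0.0/10 -> CORE
At CORE: longest match for 209.104.248.158 is 209.104.0.0/16 -> local delivery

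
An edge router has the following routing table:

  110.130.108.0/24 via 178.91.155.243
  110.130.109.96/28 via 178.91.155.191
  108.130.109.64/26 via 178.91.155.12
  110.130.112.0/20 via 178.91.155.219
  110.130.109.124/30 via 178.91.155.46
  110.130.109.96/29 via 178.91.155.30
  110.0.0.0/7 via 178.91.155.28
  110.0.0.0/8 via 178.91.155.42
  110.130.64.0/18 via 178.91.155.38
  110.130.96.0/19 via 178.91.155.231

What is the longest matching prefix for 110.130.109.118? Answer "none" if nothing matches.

110.130.96.0/19

Entries matching 110.130.109.118:
  110.0.0.0/7 (110.0.0.0 - 111.255.255.255)
  110.0.0.0/8 (110.0.0.0 - 110.255.255.255)
  110.130.64.0/18 (110.130.64.0 - 110.130.127.255)
  110.130.96.0/19 (110.130.96.0 - 110.130.127.255)
Most specific is 110.130.96.0/19.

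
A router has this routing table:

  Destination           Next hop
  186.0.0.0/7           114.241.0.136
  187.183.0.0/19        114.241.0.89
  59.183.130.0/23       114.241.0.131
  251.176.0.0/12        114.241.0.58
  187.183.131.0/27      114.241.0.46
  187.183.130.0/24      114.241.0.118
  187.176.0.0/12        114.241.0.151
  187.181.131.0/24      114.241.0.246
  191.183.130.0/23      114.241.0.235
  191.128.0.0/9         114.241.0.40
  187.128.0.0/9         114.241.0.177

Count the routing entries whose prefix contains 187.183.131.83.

3

Prefixes containing 187.183.131.83:
  186.0.0.0/7 (186.0.0.0 - 187.255.255.255)
  187.128.0.0/9 (187.128.0.0 - 187.255.255.255)
  187.176.0.0/12 (187.176.0.0 - 187.191.255.255)
Total matching entries: 3.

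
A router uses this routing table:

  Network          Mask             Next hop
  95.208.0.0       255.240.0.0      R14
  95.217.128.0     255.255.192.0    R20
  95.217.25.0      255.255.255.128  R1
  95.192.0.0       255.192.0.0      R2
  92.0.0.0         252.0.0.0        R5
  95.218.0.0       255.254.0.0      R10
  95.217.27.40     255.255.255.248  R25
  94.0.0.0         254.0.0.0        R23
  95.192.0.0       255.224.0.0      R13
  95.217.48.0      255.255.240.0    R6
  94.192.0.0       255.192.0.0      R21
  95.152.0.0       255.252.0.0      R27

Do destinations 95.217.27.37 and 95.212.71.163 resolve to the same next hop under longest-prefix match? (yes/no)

yes

95.217.27.37: longest match 95.208.0.0/12 -> R14
95.212.71.163: longest match 95.208.0.0/12 -> R14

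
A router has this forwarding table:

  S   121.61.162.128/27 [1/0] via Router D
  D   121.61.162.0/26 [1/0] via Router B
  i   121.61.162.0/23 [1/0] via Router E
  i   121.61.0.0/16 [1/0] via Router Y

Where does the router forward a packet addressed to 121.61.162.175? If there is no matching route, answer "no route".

Routes whose prefix contains 121.61.162.175:
  121.61.0.0/16 (121.61.0.0 - 121.61.255.255) -> Router Y
  121.61.162.0/23 (121.61.162.0 - 121.61.163.255) -> Router E
More-specific entries that do NOT match:
  121.61.162.128/27 (121.61.162.128 - 121.61.162.159) does not contain 121.61.162.175
  121.61.162.0/26 (121.61.162.0 - 121.61.162.63) does not contain 121.61.162.175
Longest matching prefix is /23 -> next hop Router E.

Router E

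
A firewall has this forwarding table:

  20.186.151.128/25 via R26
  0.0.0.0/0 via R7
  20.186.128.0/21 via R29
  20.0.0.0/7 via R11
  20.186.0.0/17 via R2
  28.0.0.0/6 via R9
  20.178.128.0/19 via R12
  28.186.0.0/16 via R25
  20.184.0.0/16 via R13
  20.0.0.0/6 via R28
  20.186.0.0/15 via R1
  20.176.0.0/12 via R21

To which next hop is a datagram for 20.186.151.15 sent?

R1

Routes whose prefix contains 20.186.151.15:
  0.0.0.0/0 (default, matches everything) -> R7
  20.0.0.0/6 (20.0.0.0 - 23.255.255.255) -> R28
  20.0.0.0/7 (20.0.0.0 - 21.255.255.255) -> R11
  20.176.0.0/12 (20.176.0.0 - 20.191.255.255) -> R21
  20.186.0.0/15 (20.186.0.0 - 20.187.255.255) -> R1
More-specific entries that do NOT match:
  20.186.151.128/25 (20.186.151.128 - 20.186.151.255) does not contain 20.186.151.15
  20.186.128.0/21 (20.186.128.0 - 20.186.135.255) does not contain 20.186.151.15
  20.178.128.0/19 (20.178.128.0 - 20.178.159.255) does not contain 20.186.151.15
  20.186.0.0/17 (20.186.0.0 - 20.186.127.255) does not contain 20.186.151.15
  28.186.0.0/16 (28.186.0.0 - 28.186.255.255) does not contain 20.186.151.15
  20.184.0.0/16 (20.184.0.0 - 20.184.255.255) does not contain 20.186.151.15
Longest matching prefix is /15 -> next hop R1.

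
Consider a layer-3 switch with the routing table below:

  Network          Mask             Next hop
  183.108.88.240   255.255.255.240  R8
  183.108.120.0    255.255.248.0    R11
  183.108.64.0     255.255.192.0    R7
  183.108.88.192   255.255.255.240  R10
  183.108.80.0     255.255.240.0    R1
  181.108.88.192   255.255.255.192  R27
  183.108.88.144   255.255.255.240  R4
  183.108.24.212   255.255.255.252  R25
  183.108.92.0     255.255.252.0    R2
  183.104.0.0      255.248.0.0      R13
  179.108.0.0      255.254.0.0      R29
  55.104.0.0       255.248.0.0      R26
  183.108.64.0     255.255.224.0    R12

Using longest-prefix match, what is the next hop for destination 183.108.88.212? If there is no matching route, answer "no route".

Routes whose prefix contains 183.108.88.212:
  183.104.0.0/13 (183.104.0.0 - 183.111.255.255) -> R13
  183.108.64.0/18 (183.108.64.0 - 183.108.127.255) -> R7
  183.108.64.0/19 (183.108.64.0 - 183.108.95.255) -> R12
  183.108.80.0/20 (183.108.80.0 - 183.108.95.255) -> R1
More-specific entries that do NOT match:
  183.108.24.212/30 (183.108.24.212 - 183.108.24.215) does not contain 183.108.88.212
  183.108.88.240/28 (183.108.88.240 - 183.108.88.255) does not contain 183.108.88.212
  183.108.88.192/28 (183.108.88.192 - 183.108.88.207) does not contain 183.108.88.212
  183.108.88.144/28 (183.108.88.144 - 183.108.88.159) does not contain 183.108.88.212
  181.108.88.192/26 (181.108.88.192 - 181.108.88.255) does not contain 183.108.88.212
  183.108.92.0/22 (183.108.92.0 - 183.108.95.255) does not contain 183.108.88.212
  183.108.120.0/21 (183.108.120.0 - 183.108.127.255) does not contain 183.108.88.212
Longest matching prefix is /20 -> next hop R1.

R1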